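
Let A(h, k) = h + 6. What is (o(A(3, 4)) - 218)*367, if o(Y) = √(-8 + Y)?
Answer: -79639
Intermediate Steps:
A(h, k) = 6 + h
(o(A(3, 4)) - 218)*367 = (√(-8 + (6 + 3)) - 218)*367 = (√(-8 + 9) - 218)*367 = (√1 - 218)*367 = (1 - 218)*367 = -217*367 = -79639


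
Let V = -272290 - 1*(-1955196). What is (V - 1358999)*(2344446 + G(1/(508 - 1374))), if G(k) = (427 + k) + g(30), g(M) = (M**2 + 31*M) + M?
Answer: 658266730565739/866 ≈ 7.6012e+11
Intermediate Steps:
g(M) = M**2 + 32*M
V = 1682906 (V = -272290 + 1955196 = 1682906)
G(k) = 2287 + k (G(k) = (427 + k) + 30*(32 + 30) = (427 + k) + 30*62 = (427 + k) + 1860 = 2287 + k)
(V - 1358999)*(2344446 + G(1/(508 - 1374))) = (1682906 - 1358999)*(2344446 + (2287 + 1/(508 - 1374))) = 323907*(2344446 + (2287 + 1/(-866))) = 323907*(2344446 + (2287 - 1/866)) = 323907*(2344446 + 1980541/866) = 323907*(2032270777/866) = 658266730565739/866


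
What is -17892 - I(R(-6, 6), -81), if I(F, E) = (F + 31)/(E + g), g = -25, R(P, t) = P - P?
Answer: -1896521/106 ≈ -17892.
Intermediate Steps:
R(P, t) = 0
I(F, E) = (31 + F)/(-25 + E) (I(F, E) = (F + 31)/(E - 25) = (31 + F)/(-25 + E))
-17892 - I(R(-6, 6), -81) = -17892 - (31 + 0)/(-25 - 81) = -17892 - 31/(-106) = -17892 - (-1)*31/106 = -17892 - 1*(-31/106) = -17892 + 31/106 = -1896521/106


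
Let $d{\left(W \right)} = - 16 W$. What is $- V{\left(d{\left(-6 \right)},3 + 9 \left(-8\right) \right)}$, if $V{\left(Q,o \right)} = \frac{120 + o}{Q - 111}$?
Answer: $\frac{17}{5} \approx 3.4$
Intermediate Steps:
$V{\left(Q,o \right)} = \frac{120 + o}{-111 + Q}$
$- V{\left(d{\left(-6 \right)},3 + 9 \left(-8\right) \right)} = - \frac{120 + \left(3 + 9 \left(-8\right)\right)}{-111 - -96} = - \frac{120 + \left(3 - 72\right)}{-111 + 96} = - \frac{120 - 69}{-15} = - \frac{\left(-1\right) 51}{15} = \left(-1\right) \left(- \frac{17}{5}\right) = \frac{17}{5}$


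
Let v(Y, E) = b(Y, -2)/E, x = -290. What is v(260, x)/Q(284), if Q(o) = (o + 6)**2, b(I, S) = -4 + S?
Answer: 3/12194500 ≈ 2.4601e-7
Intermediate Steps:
v(Y, E) = -6/E (v(Y, E) = (-4 - 2)/E = -6/E)
Q(o) = (6 + o)**2
v(260, x)/Q(284) = (-6/(-290))/((6 + 284)**2) = (-6*(-1/290))/(290**2) = (3/145)/84100 = (3/145)*(1/84100) = 3/12194500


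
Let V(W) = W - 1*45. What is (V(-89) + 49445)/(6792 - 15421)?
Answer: -49311/8629 ≈ -5.7146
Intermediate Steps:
V(W) = -45 + W (V(W) = W - 45 = -45 + W)
(V(-89) + 49445)/(6792 - 15421) = ((-45 - 89) + 49445)/(6792 - 15421) = (-134 + 49445)/(-8629) = 49311*(-1/8629) = -49311/8629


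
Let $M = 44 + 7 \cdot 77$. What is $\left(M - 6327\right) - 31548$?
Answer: $-37292$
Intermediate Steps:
$M = 583$ ($M = 44 + 539 = 583$)
$\left(M - 6327\right) - 31548 = \left(583 - 6327\right) - 31548 = -5744 - 31548 = -37292$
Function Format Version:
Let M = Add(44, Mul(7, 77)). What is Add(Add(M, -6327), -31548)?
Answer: -37292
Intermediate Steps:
M = 583 (M = Add(44, 539) = 583)
Add(Add(M, -6327), -31548) = Add(Add(583, -6327), -31548) = Add(-5744, -31548) = -37292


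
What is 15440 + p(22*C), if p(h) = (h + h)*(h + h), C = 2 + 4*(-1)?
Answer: 23184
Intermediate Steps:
C = -2 (C = 2 - 4 = -2)
p(h) = 4*h² (p(h) = (2*h)*(2*h) = 4*h²)
15440 + p(22*C) = 15440 + 4*(22*(-2))² = 15440 + 4*(-44)² = 15440 + 4*1936 = 15440 + 7744 = 23184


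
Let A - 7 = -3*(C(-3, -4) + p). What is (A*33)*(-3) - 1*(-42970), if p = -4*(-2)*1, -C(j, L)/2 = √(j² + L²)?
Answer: 41683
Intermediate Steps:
C(j, L) = -2*√(L² + j²) (C(j, L) = -2*√(j² + L²) = -2*√(L² + j²))
p = 8 (p = 8*1 = 8)
A = 13 (A = 7 - 3*(-2*√((-4)² + (-3)²) + 8) = 7 - 3*(-2*√(16 + 9) + 8) = 7 - 3*(-2*√25 + 8) = 7 - 3*(-2*5 + 8) = 7 - 3*(-10 + 8) = 7 - 3*(-2) = 7 + 6 = 13)
(A*33)*(-3) - 1*(-42970) = (13*33)*(-3) - 1*(-42970) = 429*(-3) + 42970 = -1287 + 42970 = 41683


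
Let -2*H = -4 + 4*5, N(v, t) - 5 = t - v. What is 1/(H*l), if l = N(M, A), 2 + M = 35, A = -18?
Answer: 1/368 ≈ 0.0027174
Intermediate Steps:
M = 33 (M = -2 + 35 = 33)
N(v, t) = 5 + t - v (N(v, t) = 5 + (t - v) = 5 + t - v)
H = -8 (H = -(-4 + 4*5)/2 = -(-4 + 20)/2 = -½*16 = -8)
l = -46 (l = 5 - 18 - 1*33 = 5 - 18 - 33 = -46)
1/(H*l) = 1/(-8*(-46)) = 1/368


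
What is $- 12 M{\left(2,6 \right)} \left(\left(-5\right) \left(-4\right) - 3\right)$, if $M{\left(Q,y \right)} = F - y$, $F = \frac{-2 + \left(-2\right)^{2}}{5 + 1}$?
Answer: $1156$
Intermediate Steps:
$F = \frac{1}{3}$ ($F = \frac{-2 + 4}{6} = 2 \cdot \frac{1}{6} = \frac{1}{3} \approx 0.33333$)
$M{\left(Q,y \right)} = \frac{1}{3} - y$
$- 12 M{\left(2,6 \right)} \left(\left(-5\right) \left(-4\right) - 3\right) = - 12 \left(\frac{1}{3} - 6\right) \left(\left(-5\right) \left(-4\right) - 3\right) = - 12 \left(\frac{1}{3} - 6\right) \left(20 - 3\right) = \left(-12\right) \left(- \frac{17}{3}\right) 17 = 68 \cdot 17 = 1156$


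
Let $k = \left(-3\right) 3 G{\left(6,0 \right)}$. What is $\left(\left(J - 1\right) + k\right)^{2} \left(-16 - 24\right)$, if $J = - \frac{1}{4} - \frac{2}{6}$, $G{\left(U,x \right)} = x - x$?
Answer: $- \frac{1805}{18} \approx -100.28$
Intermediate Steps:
$G{\left(U,x \right)} = 0$
$k = 0$ ($k = \left(-3\right) 3 \cdot 0 = \left(-9\right) 0 = 0$)
$J = - \frac{7}{12}$ ($J = \left(-1\right) \frac{1}{4} - \frac{1}{3} = - \frac{1}{4} - \frac{1}{3} = - \frac{7}{12} \approx -0.58333$)
$\left(\left(J - 1\right) + k\right)^{2} \left(-16 - 24\right) = \left(\left(- \frac{7}{12} - 1\right) + 0\right)^{2} \left(-16 - 24\right) = \left(- \frac{19}{12} + 0\right)^{2} \left(-16 - 24\right) = \left(- \frac{19}{12}\right)^{2} \left(-40\right) = \frac{361}{144} \left(-40\right) = - \frac{1805}{18}$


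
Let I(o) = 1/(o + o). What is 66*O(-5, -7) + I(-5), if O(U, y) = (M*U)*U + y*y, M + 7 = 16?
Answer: 180839/10 ≈ 18084.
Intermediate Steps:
I(o) = 1/(2*o)
M = 9 (M = -7 + 16 = 9)
O(U, y) = y² + 9*U² (O(U, y) = (9*U)*U + y*y = 9*U² + y² = y² + 9*U²)
66*O(-5, -7) + I(-5) = 66*((-7)² + 9*(-5)²) + (½)/(-5) = 66*(49 + 9*25) + (½)*(-⅕) = 66*(49 + 225) - ⅒ = 66*274 - ⅒ = 18084 - ⅒ = 180839/10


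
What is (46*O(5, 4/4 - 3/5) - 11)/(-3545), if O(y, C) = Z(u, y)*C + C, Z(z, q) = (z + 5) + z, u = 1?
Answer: -681/17725 ≈ -0.038420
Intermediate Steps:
Z(z, q) = 5 + 2*z (Z(z, q) = (5 + z) + z = 5 + 2*z)
O(y, C) = 8*C (O(y, C) = (5 + 2*1)*C + C = (5 + 2)*C + C = 7*C + C = 8*C)
(46*O(5, 4/4 - 3/5) - 11)/(-3545) = (46*(8*(4/4 - 3/5)) - 11)/(-3545) = (46*(8*(4*(¼) - 3*⅕)) - 11)*(-1/3545) = (46*(8*(1 - ⅗)) - 11)*(-1/3545) = (46*(8*(⅖)) - 11)*(-1/3545) = (46*(16/5) - 11)*(-1/3545) = (736/5 - 11)*(-1/3545) = (681/5)*(-1/3545) = -681/17725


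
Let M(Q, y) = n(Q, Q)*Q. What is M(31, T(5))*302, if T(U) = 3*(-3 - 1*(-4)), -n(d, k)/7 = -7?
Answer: 458738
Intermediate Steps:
n(d, k) = 49 (n(d, k) = -7*(-7) = 49)
T(U) = 3 (T(U) = 3*(-3 + 4) = 3*1 = 3)
M(Q, y) = 49*Q
M(31, T(5))*302 = (49*31)*302 = 1519*302 = 458738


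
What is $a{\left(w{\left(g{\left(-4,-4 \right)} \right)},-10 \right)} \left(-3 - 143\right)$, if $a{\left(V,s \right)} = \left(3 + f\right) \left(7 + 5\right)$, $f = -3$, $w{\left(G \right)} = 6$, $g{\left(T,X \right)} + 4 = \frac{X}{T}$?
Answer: $0$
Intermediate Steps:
$g{\left(T,X \right)} = -4 + \frac{X}{T}$
$a{\left(V,s \right)} = 0$ ($a{\left(V,s \right)} = \left(3 - 3\right) \left(7 + 5\right) = 0 \cdot 12 = 0$)
$a{\left(w{\left(g{\left(-4,-4 \right)} \right)},-10 \right)} \left(-3 - 143\right) = 0 \left(-3 - 143\right) = 0 \left(-146\right) = 0$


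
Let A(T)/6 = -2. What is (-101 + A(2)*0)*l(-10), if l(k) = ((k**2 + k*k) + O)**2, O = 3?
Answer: -4162109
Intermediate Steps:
A(T) = -12 (A(T) = 6*(-2) = -12)
l(k) = (3 + 2*k**2)**2 (l(k) = ((k**2 + k*k) + 3)**2 = ((k**2 + k**2) + 3)**2 = (2*k**2 + 3)**2 = (3 + 2*k**2)**2)
(-101 + A(2)*0)*l(-10) = (-101 - 12*0)*(3 + 2*(-10)**2)**2 = (-101 + 0)*(3 + 2*100)**2 = -101*(3 + 200)**2 = -101*203**2 = -101*41209 = -4162109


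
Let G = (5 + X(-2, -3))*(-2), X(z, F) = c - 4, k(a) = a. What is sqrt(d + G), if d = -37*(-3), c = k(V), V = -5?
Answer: sqrt(119) ≈ 10.909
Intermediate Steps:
c = -5
d = 111
X(z, F) = -9 (X(z, F) = -5 - 4 = -9)
G = 8 (G = (5 - 9)*(-2) = -4*(-2) = 8)
sqrt(d + G) = sqrt(111 + 8) = sqrt(119)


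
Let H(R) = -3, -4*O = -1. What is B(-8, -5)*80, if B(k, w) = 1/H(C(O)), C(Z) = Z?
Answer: -80/3 ≈ -26.667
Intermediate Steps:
O = ¼ (O = -¼*(-1) = ¼ ≈ 0.25000)
B(k, w) = -⅓ (B(k, w) = 1/(-3) = -⅓)
B(-8, -5)*80 = -⅓*80 = -80/3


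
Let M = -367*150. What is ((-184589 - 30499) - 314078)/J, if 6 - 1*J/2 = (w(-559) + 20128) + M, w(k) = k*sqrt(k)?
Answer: -9241355024/1394642063 + 147901897*I*sqrt(559)/1394642063 ≈ -6.6263 + 2.5074*I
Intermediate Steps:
M = -55050
w(k) = k**(3/2)
J = 69856 + 1118*I*sqrt(559) (J = 12 - 2*(((-559)**(3/2) + 20128) - 55050) = 12 - 2*((-559*I*sqrt(559) + 20128) - 55050) = 12 - 2*((20128 - 559*I*sqrt(559)) - 55050) = 12 - 2*(-34922 - 559*I*sqrt(559)) = 12 + (69844 + 1118*I*sqrt(559)) = 69856 + 1118*I*sqrt(559) ≈ 69856.0 + 26433.0*I)
((-184589 - 30499) - 314078)/J = ((-184589 - 30499) - 314078)/(69856 + 1118*I*sqrt(559)) = (-215088 - 314078)/(69856 + 1118*I*sqrt(559)) = -529166/(69856 + 1118*I*sqrt(559))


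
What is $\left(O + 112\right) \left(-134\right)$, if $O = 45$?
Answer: $-21038$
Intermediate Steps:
$\left(O + 112\right) \left(-134\right) = \left(45 + 112\right) \left(-134\right) = 157 \left(-134\right) = -21038$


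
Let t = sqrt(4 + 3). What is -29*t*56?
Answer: -1624*sqrt(7) ≈ -4296.7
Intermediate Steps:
t = sqrt(7) ≈ 2.6458
-29*t*56 = -29*sqrt(7)*56 = -1624*sqrt(7)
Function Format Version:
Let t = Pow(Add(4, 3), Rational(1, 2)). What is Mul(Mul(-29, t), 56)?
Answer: Mul(-1624, Pow(7, Rational(1, 2))) ≈ -4296.7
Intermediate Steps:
t = Pow(7, Rational(1, 2)) ≈ 2.6458
Mul(Mul(-29, t), 56) = Mul(Mul(-29, Pow(7, Rational(1, 2))), 56) = Mul(-1624, Pow(7, Rational(1, 2)))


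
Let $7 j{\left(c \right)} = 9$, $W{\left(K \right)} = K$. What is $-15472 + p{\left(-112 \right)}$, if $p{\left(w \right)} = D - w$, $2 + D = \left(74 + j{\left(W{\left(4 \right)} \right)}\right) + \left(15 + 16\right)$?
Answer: $- \frac{106790}{7} \approx -15256.0$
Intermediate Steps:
$j{\left(c \right)} = \frac{9}{7}$ ($j{\left(c \right)} = \frac{1}{7} \cdot 9 = \frac{9}{7}$)
$D = \frac{730}{7}$ ($D = -2 + \left(\left(74 + \frac{9}{7}\right) + \left(15 + 16\right)\right) = -2 + \left(\frac{527}{7} + 31\right) = -2 + \frac{744}{7} = \frac{730}{7} \approx 104.29$)
$p{\left(w \right)} = \frac{730}{7} - w$
$-15472 + p{\left(-112 \right)} = -15472 + \left(\frac{730}{7} - -112\right) = -15472 + \left(\frac{730}{7} + 112\right) = -15472 + \frac{1514}{7} = - \frac{106790}{7}$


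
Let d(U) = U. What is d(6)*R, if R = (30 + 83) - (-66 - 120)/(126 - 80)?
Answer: 16152/23 ≈ 702.26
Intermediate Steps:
R = 2692/23 (R = 113 - (-186)/46 = 113 - 1*(-93/23) = 113 + 93/23 = 2692/23 ≈ 117.04)
d(6)*R = 6*(2692/23) = 16152/23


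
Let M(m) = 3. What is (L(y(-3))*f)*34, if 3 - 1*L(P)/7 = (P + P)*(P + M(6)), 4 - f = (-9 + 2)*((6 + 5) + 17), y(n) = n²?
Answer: -10138800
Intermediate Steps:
f = 200 (f = 4 - (-9 + 2)*((6 + 5) + 17) = 4 - (-7)*(11 + 17) = 4 - (-7)*28 = 4 - 1*(-196) = 4 + 196 = 200)
L(P) = 21 - 14*P*(3 + P) (L(P) = 21 - 7*(P + P)*(P + 3) = 21 - 7*2*P*(3 + P) = 21 - 14*P*(3 + P))
(L(y(-3))*f)*34 = ((21 - 42*(-3)² - 14*((-3)²)²)*200)*34 = ((21 - 42*9 - 14*9²)*200)*34 = ((21 - 378 - 14*81)*200)*34 = ((21 - 378 - 1134)*200)*34 = -1491*200*34 = -298200*34 = -10138800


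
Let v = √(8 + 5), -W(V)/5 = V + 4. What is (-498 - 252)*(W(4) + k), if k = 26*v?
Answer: 30000 - 19500*√13 ≈ -40308.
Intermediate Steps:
W(V) = -20 - 5*V (W(V) = -5*(V + 4) = -5*(4 + V) = -20 - 5*V)
v = √13 ≈ 3.6056
k = 26*√13 ≈ 93.744
(-498 - 252)*(W(4) + k) = (-498 - 252)*((-20 - 5*4) + 26*√13) = -750*((-20 - 20) + 26*√13) = -750*(-40 + 26*√13) = 30000 - 19500*√13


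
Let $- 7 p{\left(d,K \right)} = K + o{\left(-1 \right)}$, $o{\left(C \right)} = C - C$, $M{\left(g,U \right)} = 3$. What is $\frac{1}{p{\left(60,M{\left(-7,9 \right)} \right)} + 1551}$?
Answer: $\frac{7}{10854} \approx 0.00064492$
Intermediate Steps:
$o{\left(C \right)} = 0$
$p{\left(d,K \right)} = - \frac{K}{7}$ ($p{\left(d,K \right)} = - \frac{K + 0}{7} = - \frac{K}{7}$)
$\frac{1}{p{\left(60,M{\left(-7,9 \right)} \right)} + 1551} = \frac{1}{\left(- \frac{1}{7}\right) 3 + 1551} = \frac{1}{- \frac{3}{7} + 1551} = \frac{1}{\frac{10854}{7}} = \frac{7}{10854}$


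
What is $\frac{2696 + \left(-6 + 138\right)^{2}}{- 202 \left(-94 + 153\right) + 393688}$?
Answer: $\frac{2012}{38177} \approx 0.052702$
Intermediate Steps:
$\frac{2696 + \left(-6 + 138\right)^{2}}{- 202 \left(-94 + 153\right) + 393688} = \frac{2696 + 132^{2}}{\left(-202\right) 59 + 393688} = \frac{2696 + 17424}{-11918 + 393688} = \frac{20120}{381770} = 20120 \cdot \frac{1}{381770} = \frac{2012}{38177}$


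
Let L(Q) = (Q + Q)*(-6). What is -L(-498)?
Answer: -5976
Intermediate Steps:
L(Q) = -12*Q (L(Q) = (2*Q)*(-6) = -12*Q)
-L(-498) = -(-12)*(-498) = -1*5976 = -5976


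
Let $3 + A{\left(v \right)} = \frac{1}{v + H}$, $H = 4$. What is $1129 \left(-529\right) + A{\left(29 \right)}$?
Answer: $- \frac{19709051}{33} \approx -5.9724 \cdot 10^{5}$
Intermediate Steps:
$A{\left(v \right)} = -3 + \frac{1}{4 + v}$ ($A{\left(v \right)} = -3 + \frac{1}{v + 4} = -3 + \frac{1}{4 + v}$)
$1129 \left(-529\right) + A{\left(29 \right)} = 1129 \left(-529\right) + \frac{-11 - 87}{4 + 29} = -597241 + \frac{-11 - 87}{33} = -597241 + \frac{1}{33} \left(-98\right) = -597241 - \frac{98}{33} = - \frac{19709051}{33}$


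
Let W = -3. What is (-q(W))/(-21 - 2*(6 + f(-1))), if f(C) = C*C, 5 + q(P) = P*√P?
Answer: -⅐ - 3*I*√3/35 ≈ -0.14286 - 0.14846*I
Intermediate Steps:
q(P) = -5 + P^(3/2) (q(P) = -5 + P*√P = -5 + P^(3/2))
f(C) = C²
(-q(W))/(-21 - 2*(6 + f(-1))) = (-(-5 + (-3)^(3/2)))/(-21 - 2*(6 + (-1)²)) = (-(-5 - 3*I*√3))/(-21 - 2*(6 + 1)) = (5 + 3*I*√3)/(-21 - 2*7) = (5 + 3*I*√3)/(-21 - 14) = (5 + 3*I*√3)/(-35) = (5 + 3*I*√3)*(-1/35) = -⅐ - 3*I*√3/35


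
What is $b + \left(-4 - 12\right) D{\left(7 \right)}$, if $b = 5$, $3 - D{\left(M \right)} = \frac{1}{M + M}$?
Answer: $- \frac{293}{7} \approx -41.857$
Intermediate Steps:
$D{\left(M \right)} = 3 - \frac{1}{2 M}$ ($D{\left(M \right)} = 3 - \frac{1}{M + M} = 3 - \frac{1}{2 M}$)
$b + \left(-4 - 12\right) D{\left(7 \right)} = 5 + \left(-4 - 12\right) \left(3 - \frac{1}{2 \cdot 7}\right) = 5 + \left(-4 - 12\right) \left(3 - \frac{1}{14}\right) = 5 - 16 \left(3 - \frac{1}{14}\right) = 5 - \frac{328}{7} = - \frac{293}{7}$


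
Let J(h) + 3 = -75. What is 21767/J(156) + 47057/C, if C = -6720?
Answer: -24990781/87360 ≈ -286.07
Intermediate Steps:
J(h) = -78 (J(h) = -3 - 75 = -78)
21767/J(156) + 47057/C = 21767/(-78) + 47057/(-6720) = 21767*(-1/78) + 47057*(-1/6720) = -21767/78 - 47057/6720 = -24990781/87360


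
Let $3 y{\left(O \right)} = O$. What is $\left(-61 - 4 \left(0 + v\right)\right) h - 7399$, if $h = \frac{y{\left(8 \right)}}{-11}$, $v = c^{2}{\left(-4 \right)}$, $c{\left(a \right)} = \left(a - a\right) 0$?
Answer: $- \frac{243679}{33} \approx -7384.2$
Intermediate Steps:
$y{\left(O \right)} = \frac{O}{3}$
$c{\left(a \right)} = 0$ ($c{\left(a \right)} = 0 \cdot 0 = 0$)
$v = 0$ ($v = 0^{2} = 0$)
$h = - \frac{8}{33}$ ($h = \frac{\frac{1}{3} \cdot 8}{-11} = \frac{8}{3} \left(- \frac{1}{11}\right) = - \frac{8}{33} \approx -0.24242$)
$\left(-61 - 4 \left(0 + v\right)\right) h - 7399 = \left(-61 - 4 \left(0 + 0\right)\right) \left(- \frac{8}{33}\right) - 7399 = \left(-61 - 0\right) \left(- \frac{8}{33}\right) - 7399 = \left(-61 + 0\right) \left(- \frac{8}{33}\right) - 7399 = \left(-61\right) \left(- \frac{8}{33}\right) - 7399 = \frac{488}{33} - 7399 = - \frac{243679}{33}$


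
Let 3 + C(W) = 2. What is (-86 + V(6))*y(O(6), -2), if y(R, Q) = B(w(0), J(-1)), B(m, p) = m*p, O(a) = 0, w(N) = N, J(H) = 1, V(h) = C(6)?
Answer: 0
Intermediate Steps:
C(W) = -1 (C(W) = -3 + 2 = -1)
V(h) = -1
y(R, Q) = 0 (y(R, Q) = 0*1 = 0)
(-86 + V(6))*y(O(6), -2) = (-86 - 1)*0 = -87*0 = 0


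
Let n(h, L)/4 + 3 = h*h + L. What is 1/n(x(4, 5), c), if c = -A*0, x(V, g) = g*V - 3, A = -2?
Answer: 1/1144 ≈ 0.00087413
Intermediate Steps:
x(V, g) = -3 + V*g (x(V, g) = V*g - 3 = -3 + V*g)
c = 0 (c = -1*(-2)*0 = 2*0 = 0)
n(h, L) = -12 + 4*L + 4*h² (n(h, L) = -12 + 4*(h*h + L) = -12 + 4*(h² + L) = -12 + 4*(L + h²) = -12 + (4*L + 4*h²) = -12 + 4*L + 4*h²)
1/n(x(4, 5), c) = 1/(-12 + 4*0 + 4*(-3 + 4*5)²) = 1/(-12 + 0 + 4*(-3 + 20)²) = 1/(-12 + 0 + 4*17²) = 1/(-12 + 0 + 4*289) = 1/(-12 + 0 + 1156) = 1/1144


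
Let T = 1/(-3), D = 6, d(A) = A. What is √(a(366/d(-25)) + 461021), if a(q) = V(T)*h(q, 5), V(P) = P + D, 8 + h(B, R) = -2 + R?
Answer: √4148934/3 ≈ 678.96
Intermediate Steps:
h(B, R) = -10 + R (h(B, R) = -8 + (-2 + R) = -10 + R)
T = -⅓ ≈ -0.33333
V(P) = 6 + P (V(P) = P + 6 = 6 + P)
a(q) = -85/3 (a(q) = (6 - ⅓)*(-10 + 5) = (17/3)*(-5) = -85/3)
√(a(366/d(-25)) + 461021) = √(-85/3 + 461021) = √(1382978/3) = √4148934/3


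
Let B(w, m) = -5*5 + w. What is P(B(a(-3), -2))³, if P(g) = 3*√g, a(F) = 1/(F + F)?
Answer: -453*I*√906/4 ≈ -3408.8*I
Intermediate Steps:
a(F) = 1/(2*F)
B(w, m) = -25 + w
P(B(a(-3), -2))³ = (3*√(-25 + (½)/(-3)))³ = (3*√(-25 + (½)*(-⅓)))³ = (3*√(-25 - ⅙))³ = (3*√(-151/6))³ = (3*(I*√906/6))³ = (I*√906/2)³ = -453*I*√906/4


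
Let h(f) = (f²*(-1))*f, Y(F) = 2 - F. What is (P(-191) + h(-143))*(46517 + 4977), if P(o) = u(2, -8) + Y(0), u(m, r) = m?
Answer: 150579321234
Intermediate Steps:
h(f) = -f³ (h(f) = (-f²)*f = -f³)
P(o) = 4 (P(o) = 2 + (2 - 1*0) = 2 + (2 + 0) = 2 + 2 = 4)
(P(-191) + h(-143))*(46517 + 4977) = (4 - 1*(-143)³)*(46517 + 4977) = (4 - 1*(-2924207))*51494 = (4 + 2924207)*51494 = 2924211*51494 = 150579321234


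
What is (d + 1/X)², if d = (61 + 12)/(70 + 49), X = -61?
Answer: 18783556/52693081 ≈ 0.35647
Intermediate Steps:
d = 73/119 ≈ 0.61345
(d + 1/X)² = (73/119 + 1/(-61))² = (73/119 - 1/61)² = (4334/7259)² = 18783556/52693081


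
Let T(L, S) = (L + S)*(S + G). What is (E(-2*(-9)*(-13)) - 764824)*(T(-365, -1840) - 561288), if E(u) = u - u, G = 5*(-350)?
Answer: -5625022009488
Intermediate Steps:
G = -1750
T(L, S) = (-1750 + S)*(L + S) (T(L, S) = (L + S)*(S - 1750) = (L + S)*(-1750 + S) = (-1750 + S)*(L + S))
E(u) = 0
(E(-2*(-9)*(-13)) - 764824)*(T(-365, -1840) - 561288) = (0 - 764824)*(((-1840)² - 1750*(-365) - 1750*(-1840) - 365*(-1840)) - 561288) = -764824*((3385600 + 638750 + 3220000 + 671600) - 561288) = -764824*(7915950 - 561288) = -764824*7354662 = -5625022009488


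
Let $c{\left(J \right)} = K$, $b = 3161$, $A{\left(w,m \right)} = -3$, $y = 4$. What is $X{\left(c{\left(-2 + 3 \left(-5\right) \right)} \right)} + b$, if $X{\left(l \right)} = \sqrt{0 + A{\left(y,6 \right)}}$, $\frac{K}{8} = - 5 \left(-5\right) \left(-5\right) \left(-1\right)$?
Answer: $3161 + i \sqrt{3} \approx 3161.0 + 1.732 i$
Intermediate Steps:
$K = 1000$ ($K = 8 \left(- 5 \left(-5\right) \left(-5\right) \left(-1\right)\right) = 8 \left(- 5 \cdot 25 \left(-1\right)\right) = 8 \left(\left(-5\right) \left(-25\right)\right) = 8 \cdot 125 = 1000$)
$c{\left(J \right)} = 1000$
$X{\left(l \right)} = i \sqrt{3}$ ($X{\left(l \right)} = \sqrt{0 - 3} = \sqrt{-3} = i \sqrt{3}$)
$X{\left(c{\left(-2 + 3 \left(-5\right) \right)} \right)} + b = i \sqrt{3} + 3161 = 3161 + i \sqrt{3}$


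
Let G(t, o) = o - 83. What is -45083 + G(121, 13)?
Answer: -45153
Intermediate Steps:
G(t, o) = -83 + o
-45083 + G(121, 13) = -45083 + (-83 + 13) = -45083 - 70 = -45153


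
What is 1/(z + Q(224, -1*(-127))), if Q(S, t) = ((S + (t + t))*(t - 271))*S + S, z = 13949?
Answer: -1/15404195 ≈ -6.4917e-8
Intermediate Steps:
Q(S, t) = S + S*(-271 + t)*(S + 2*t) (Q(S, t) = ((S + 2*t)*(-271 + t))*S + S = ((-271 + t)*(S + 2*t))*S + S = S*(-271 + t)*(S + 2*t) + S = S + S*(-271 + t)*(S + 2*t))
1/(z + Q(224, -1*(-127))) = 1/(13949 + 224*(1 - (-542)*(-127) - 271*224 + 2*(-1*(-127))² + 224*(-1*(-127)))) = 1/(13949 + 224*(1 - 542*127 - 60704 + 2*127² + 224*127)) = 1/(13949 + 224*(1 - 68834 - 60704 + 2*16129 + 28448)) = 1/(13949 + 224*(1 - 68834 - 60704 + 32258 + 28448)) = 1/(13949 + 224*(-68831)) = 1/(13949 - 15418144) = 1/(-15404195) = -1/15404195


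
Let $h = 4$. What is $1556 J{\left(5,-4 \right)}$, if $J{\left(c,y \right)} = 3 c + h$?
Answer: $29564$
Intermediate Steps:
$J{\left(c,y \right)} = 4 + 3 c$ ($J{\left(c,y \right)} = 3 c + 4 = 4 + 3 c$)
$1556 J{\left(5,-4 \right)} = 1556 \left(4 + 3 \cdot 5\right) = 1556 \left(4 + 15\right) = 1556 \cdot 19 = 29564$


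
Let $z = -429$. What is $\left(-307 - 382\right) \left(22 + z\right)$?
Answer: $280423$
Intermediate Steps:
$\left(-307 - 382\right) \left(22 + z\right) = \left(-307 - 382\right) \left(22 - 429\right) = \left(-689\right) \left(-407\right) = 280423$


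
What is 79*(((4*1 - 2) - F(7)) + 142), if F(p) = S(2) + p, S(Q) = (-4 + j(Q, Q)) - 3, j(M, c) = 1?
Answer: 11297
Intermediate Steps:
S(Q) = -6 (S(Q) = (-4 + 1) - 3 = -3 - 3 = -6)
F(p) = -6 + p
79*(((4*1 - 2) - F(7)) + 142) = 79*(((4*1 - 2) - (-6 + 7)) + 142) = 79*(((4 - 2) - 1*1) + 142) = 79*((2 - 1) + 142) = 79*(1 + 142) = 79*143 = 11297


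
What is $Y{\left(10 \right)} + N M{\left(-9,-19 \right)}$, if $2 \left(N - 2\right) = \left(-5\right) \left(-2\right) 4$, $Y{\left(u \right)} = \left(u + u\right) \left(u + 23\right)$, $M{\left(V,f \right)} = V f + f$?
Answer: $4004$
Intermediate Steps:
$M{\left(V,f \right)} = f + V f$
$Y{\left(u \right)} = 2 u \left(23 + u\right)$
$N = 22$ ($N = 2 + \frac{\left(-5\right) \left(-2\right) 4}{2} = 2 + \frac{10 \cdot 4}{2} = 2 + \frac{1}{2} \cdot 40 = 2 + 20 = 22$)
$Y{\left(10 \right)} + N M{\left(-9,-19 \right)} = 2 \cdot 10 \left(23 + 10\right) + 22 \left(- 19 \left(1 - 9\right)\right) = 2 \cdot 10 \cdot 33 + 22 \left(\left(-19\right) \left(-8\right)\right) = 660 + 22 \cdot 152 = 660 + 3344 = 4004$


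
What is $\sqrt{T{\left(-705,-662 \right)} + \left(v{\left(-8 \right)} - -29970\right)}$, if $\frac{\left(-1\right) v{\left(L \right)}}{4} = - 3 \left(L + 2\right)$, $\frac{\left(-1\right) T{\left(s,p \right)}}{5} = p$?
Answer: $2 \sqrt{8302} \approx 182.23$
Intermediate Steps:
$T{\left(s,p \right)} = - 5 p$
$v{\left(L \right)} = 24 + 12 L$ ($v{\left(L \right)} = - 4 \left(- 3 \left(L + 2\right)\right) = - 4 \left(- 3 \left(2 + L\right)\right) = - 4 \left(-6 - 3 L\right) = 24 + 12 L$)
$\sqrt{T{\left(-705,-662 \right)} + \left(v{\left(-8 \right)} - -29970\right)} = \sqrt{\left(-5\right) \left(-662\right) + \left(\left(24 + 12 \left(-8\right)\right) - -29970\right)} = \sqrt{3310 + \left(\left(24 - 96\right) + 29970\right)} = \sqrt{3310 + \left(-72 + 29970\right)} = \sqrt{3310 + 29898} = \sqrt{33208} = 2 \sqrt{8302}$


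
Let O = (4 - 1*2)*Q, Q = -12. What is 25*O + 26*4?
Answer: -496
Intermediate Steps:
O = -24 (O = (4 - 1*2)*(-12) = (4 - 2)*(-12) = 2*(-12) = -24)
25*O + 26*4 = 25*(-24) + 26*4 = -600 + 104 = -496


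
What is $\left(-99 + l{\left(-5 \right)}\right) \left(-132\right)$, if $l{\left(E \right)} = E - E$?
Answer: $13068$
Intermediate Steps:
$l{\left(E \right)} = 0$
$\left(-99 + l{\left(-5 \right)}\right) \left(-132\right) = \left(-99 + 0\right) \left(-132\right) = \left(-99\right) \left(-132\right) = 13068$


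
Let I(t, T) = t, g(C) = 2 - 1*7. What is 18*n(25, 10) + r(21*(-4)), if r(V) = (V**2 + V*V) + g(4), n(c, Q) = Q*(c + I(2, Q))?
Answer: 18967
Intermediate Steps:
g(C) = -5 (g(C) = 2 - 7 = -5)
n(c, Q) = Q*(2 + c) (n(c, Q) = Q*(c + 2) = Q*(2 + c))
r(V) = -5 + 2*V**2 (r(V) = (V**2 + V*V) - 5 = (V**2 + V**2) - 5 = 2*V**2 - 5 = -5 + 2*V**2)
18*n(25, 10) + r(21*(-4)) = 18*(10*(2 + 25)) + (-5 + 2*(21*(-4))**2) = 18*(10*27) + (-5 + 2*(-84)**2) = 18*270 + (-5 + 2*7056) = 4860 + (-5 + 14112) = 4860 + 14107 = 18967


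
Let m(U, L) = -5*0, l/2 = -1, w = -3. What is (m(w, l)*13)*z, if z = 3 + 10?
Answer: 0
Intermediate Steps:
l = -2 (l = 2*(-1) = -2)
m(U, L) = 0
z = 13
(m(w, l)*13)*z = (0*13)*13 = 0*13 = 0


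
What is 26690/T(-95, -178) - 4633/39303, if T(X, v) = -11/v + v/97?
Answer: -1065419132893/70784703 ≈ -15052.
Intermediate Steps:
T(X, v) = -11/v + v/97 (T(X, v) = -11/v + v*(1/97) = -11/v + v/97)
26690/T(-95, -178) - 4633/39303 = 26690/(-11/(-178) + (1/97)*(-178)) - 4633/39303 = 26690/(-11*(-1/178) - 178/97) - 4633*1/39303 = 26690/(11/178 - 178/97) - 4633/39303 = 26690/(-30617/17266) - 4633/39303 = 26690*(-17266/30617) - 4633/39303 = -27107620/1801 - 4633/39303 = -1065419132893/70784703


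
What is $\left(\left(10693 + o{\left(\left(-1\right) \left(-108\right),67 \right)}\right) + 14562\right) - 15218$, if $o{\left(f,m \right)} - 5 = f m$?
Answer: $17278$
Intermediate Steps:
$o{\left(f,m \right)} = 5 + f m$
$\left(\left(10693 + o{\left(\left(-1\right) \left(-108\right),67 \right)}\right) + 14562\right) - 15218 = \left(\left(10693 + \left(5 + \left(-1\right) \left(-108\right) 67\right)\right) + 14562\right) - 15218 = \left(\left(10693 + \left(5 + 108 \cdot 67\right)\right) + 14562\right) - 15218 = \left(\left(10693 + \left(5 + 7236\right)\right) + 14562\right) - 15218 = \left(\left(10693 + 7241\right) + 14562\right) - 15218 = \left(17934 + 14562\right) - 15218 = 32496 - 15218 = 17278$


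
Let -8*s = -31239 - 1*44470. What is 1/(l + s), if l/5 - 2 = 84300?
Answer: 8/3447789 ≈ 2.3203e-6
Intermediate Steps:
s = 75709/8 (s = -(-31239 - 1*44470)/8 = -(-31239 - 44470)/8 = -⅛*(-75709) = 75709/8 ≈ 9463.6)
l = 421510 (l = 10 + 5*84300 = 10 + 421500 = 421510)
1/(l + s) = 1/(421510 + 75709/8) = 1/(3447789/8) = 8/3447789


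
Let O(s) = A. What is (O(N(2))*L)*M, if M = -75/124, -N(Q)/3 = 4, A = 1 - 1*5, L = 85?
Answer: 6375/31 ≈ 205.65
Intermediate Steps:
A = -4 (A = 1 - 5 = -4)
N(Q) = -12 (N(Q) = -3*4 = -12)
O(s) = -4
M = -75/124 (M = -75*1/124 = -75/124 ≈ -0.60484)
(O(N(2))*L)*M = -4*85*(-75/124) = -340*(-75/124) = 6375/31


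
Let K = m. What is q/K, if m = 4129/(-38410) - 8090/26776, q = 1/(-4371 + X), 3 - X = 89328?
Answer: 64279135/2467103543424 ≈ 2.6055e-5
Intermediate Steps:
X = -89325 (X = 3 - 1*89328 = 3 - 89328 = -89325)
q = -1/93696 (q = 1/(-4371 - 89325) = 1/(-93696) = -1/93696 ≈ -1.0673e-5)
m = -105323751/257116540 (m = 4129*(-1/38410) - 8090*1/26776 = -4129/38410 - 4045/13388 = -105323751/257116540 ≈ -0.40963)
K = -105323751/257116540 ≈ -0.40963
q/K = -1/(93696*(-105323751/257116540)) = -1/93696*(-257116540/105323751) = 64279135/2467103543424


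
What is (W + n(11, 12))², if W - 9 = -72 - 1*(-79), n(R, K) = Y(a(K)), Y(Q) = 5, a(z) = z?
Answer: 441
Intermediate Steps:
n(R, K) = 5
W = 16 (W = 9 + (-72 - 1*(-79)) = 9 + (-72 + 79) = 9 + 7 = 16)
(W + n(11, 12))² = (16 + 5)² = 21² = 441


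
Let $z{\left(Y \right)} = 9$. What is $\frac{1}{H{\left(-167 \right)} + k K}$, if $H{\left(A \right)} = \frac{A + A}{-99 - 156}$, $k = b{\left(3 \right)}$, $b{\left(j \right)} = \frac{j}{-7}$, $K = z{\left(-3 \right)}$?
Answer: $- \frac{1785}{4547} \approx -0.39257$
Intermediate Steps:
$K = 9$
$b{\left(j \right)} = - \frac{j}{7}$ ($b{\left(j \right)} = j \left(- \frac{1}{7}\right) = - \frac{j}{7}$)
$k = - \frac{3}{7}$ ($k = \left(- \frac{1}{7}\right) 3 = - \frac{3}{7} \approx -0.42857$)
$H{\left(A \right)} = - \frac{2 A}{255}$ ($H{\left(A \right)} = \frac{2 A}{-255} = 2 A \left(- \frac{1}{255}\right) = - \frac{2 A}{255}$)
$\frac{1}{H{\left(-167 \right)} + k K} = \frac{1}{\left(- \frac{2}{255}\right) \left(-167\right) - \frac{27}{7}} = \frac{1}{\frac{334}{255} - \frac{27}{7}} = \frac{1}{- \frac{4547}{1785}} = - \frac{1785}{4547}$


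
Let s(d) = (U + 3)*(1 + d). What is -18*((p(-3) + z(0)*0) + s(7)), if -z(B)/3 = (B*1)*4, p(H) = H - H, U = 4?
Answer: -1008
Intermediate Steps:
s(d) = 7 + 7*d (s(d) = (4 + 3)*(1 + d) = 7*(1 + d) = 7 + 7*d)
p(H) = 0
z(B) = -12*B (z(B) = -3*B*1*4 = -3*B*4 = -12*B)
-18*((p(-3) + z(0)*0) + s(7)) = -18*((0 - 12*0*0) + (7 + 7*7)) = -18*((0 + 0*0) + (7 + 49)) = -18*((0 + 0) + 56) = -18*(0 + 56) = -18*56 = -1008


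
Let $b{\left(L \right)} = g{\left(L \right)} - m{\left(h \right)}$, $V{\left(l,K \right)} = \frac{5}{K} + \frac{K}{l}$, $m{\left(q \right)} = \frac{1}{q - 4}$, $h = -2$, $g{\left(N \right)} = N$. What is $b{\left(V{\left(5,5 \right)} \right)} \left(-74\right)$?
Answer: $- \frac{481}{3} \approx -160.33$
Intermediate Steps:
$m{\left(q \right)} = \frac{1}{-4 + q}$
$b{\left(L \right)} = \frac{1}{6} + L$ ($b{\left(L \right)} = L - \frac{1}{-4 - 2} = L - \frac{1}{-6} = L - - \frac{1}{6} = L + \frac{1}{6} = \frac{1}{6} + L$)
$b{\left(V{\left(5,5 \right)} \right)} \left(-74\right) = \left(\frac{1}{6} + \left(\frac{5}{5} + \frac{5}{5}\right)\right) \left(-74\right) = \left(\frac{1}{6} + \left(5 \cdot \frac{1}{5} + 5 \cdot \frac{1}{5}\right)\right) \left(-74\right) = \left(\frac{1}{6} + \left(1 + 1\right)\right) \left(-74\right) = \left(\frac{1}{6} + 2\right) \left(-74\right) = \frac{13}{6} \left(-74\right) = - \frac{481}{3}$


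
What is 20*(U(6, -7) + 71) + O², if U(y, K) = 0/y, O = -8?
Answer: 1484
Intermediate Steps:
U(y, K) = 0
20*(U(6, -7) + 71) + O² = 20*(0 + 71) + (-8)² = 20*71 + 64 = 1420 + 64 = 1484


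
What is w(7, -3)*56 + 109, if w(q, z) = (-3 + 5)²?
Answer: 333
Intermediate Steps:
w(q, z) = 4 (w(q, z) = 2² = 4)
w(7, -3)*56 + 109 = 4*56 + 109 = 224 + 109 = 333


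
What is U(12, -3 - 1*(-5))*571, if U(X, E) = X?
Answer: 6852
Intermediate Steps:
U(12, -3 - 1*(-5))*571 = 12*571 = 6852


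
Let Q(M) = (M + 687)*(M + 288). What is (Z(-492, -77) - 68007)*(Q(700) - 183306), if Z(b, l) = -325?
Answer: -81113500600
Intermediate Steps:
Q(M) = (288 + M)*(687 + M) (Q(M) = (687 + M)*(288 + M) = (288 + M)*(687 + M))
(Z(-492, -77) - 68007)*(Q(700) - 183306) = (-325 - 68007)*((197856 + 700² + 975*700) - 183306) = -68332*((197856 + 490000 + 682500) - 183306) = -68332*(1370356 - 183306) = -68332*1187050 = -81113500600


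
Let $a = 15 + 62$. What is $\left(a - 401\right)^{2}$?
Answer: $104976$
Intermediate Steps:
$a = 77$
$\left(a - 401\right)^{2} = \left(77 - 401\right)^{2} = \left(-324\right)^{2} = 104976$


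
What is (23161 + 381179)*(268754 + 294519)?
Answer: 227753804820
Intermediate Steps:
(23161 + 381179)*(268754 + 294519) = 404340*563273 = 227753804820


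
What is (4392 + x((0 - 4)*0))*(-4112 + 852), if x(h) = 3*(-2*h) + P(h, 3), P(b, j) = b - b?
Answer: -14317920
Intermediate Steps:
P(b, j) = 0
x(h) = -6*h (x(h) = 3*(-2*h) + 0 = -6*h + 0 = -6*h)
(4392 + x((0 - 4)*0))*(-4112 + 852) = (4392 - 6*(0 - 4)*0)*(-4112 + 852) = (4392 - (-24)*0)*(-3260) = (4392 - 6*0)*(-3260) = (4392 + 0)*(-3260) = 4392*(-3260) = -14317920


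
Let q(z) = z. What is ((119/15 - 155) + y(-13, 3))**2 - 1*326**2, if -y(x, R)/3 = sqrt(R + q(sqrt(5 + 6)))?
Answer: -106276 + (2206 + 45*sqrt(3 + sqrt(11)))**2/225 ≈ -82373.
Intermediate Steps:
y(x, R) = -3*sqrt(R + sqrt(11)) (y(x, R) = -3*sqrt(R + sqrt(5 + 6)) = -3*sqrt(R + sqrt(11)))
((119/15 - 155) + y(-13, 3))**2 - 1*326**2 = ((119/15 - 155) - 3*sqrt(3 + sqrt(11)))**2 - 1*326**2 = ((119*(1/15) - 155) - 3*sqrt(3 + sqrt(11)))**2 - 1*106276 = ((119/15 - 155) - 3*sqrt(3 + sqrt(11)))**2 - 106276 = (-2206/15 - 3*sqrt(3 + sqrt(11)))**2 - 106276 = -106276 + (-2206/15 - 3*sqrt(3 + sqrt(11)))**2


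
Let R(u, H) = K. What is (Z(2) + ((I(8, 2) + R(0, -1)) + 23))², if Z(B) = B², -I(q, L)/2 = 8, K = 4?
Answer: 225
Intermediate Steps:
I(q, L) = -16 (I(q, L) = -2*8 = -16)
R(u, H) = 4
(Z(2) + ((I(8, 2) + R(0, -1)) + 23))² = (2² + ((-16 + 4) + 23))² = (4 + (-12 + 23))² = (4 + 11)² = 15² = 225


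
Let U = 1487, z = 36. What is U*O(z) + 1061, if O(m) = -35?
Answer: -50984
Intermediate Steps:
U*O(z) + 1061 = 1487*(-35) + 1061 = -52045 + 1061 = -50984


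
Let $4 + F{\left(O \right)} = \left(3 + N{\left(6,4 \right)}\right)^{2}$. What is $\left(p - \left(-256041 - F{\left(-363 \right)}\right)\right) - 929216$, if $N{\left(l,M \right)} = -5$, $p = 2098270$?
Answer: $1425095$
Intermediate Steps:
$F{\left(O \right)} = 0$ ($F{\left(O \right)} = -4 + \left(3 - 5\right)^{2} = -4 + \left(-2\right)^{2} = -4 + 4 = 0$)
$\left(p - \left(-256041 - F{\left(-363 \right)}\right)\right) - 929216 = \left(2098270 + \left(\left(372094 + \left(\left(32219 + 51732\right) + 0\right)\right) - 200004\right)\right) - 929216 = \left(2098270 + \left(\left(372094 + \left(83951 + 0\right)\right) - 200004\right)\right) - 929216 = \left(2098270 + \left(\left(372094 + 83951\right) - 200004\right)\right) - 929216 = \left(2098270 + \left(456045 - 200004\right)\right) - 929216 = \left(2098270 + 256041\right) - 929216 = 2354311 - 929216 = 1425095$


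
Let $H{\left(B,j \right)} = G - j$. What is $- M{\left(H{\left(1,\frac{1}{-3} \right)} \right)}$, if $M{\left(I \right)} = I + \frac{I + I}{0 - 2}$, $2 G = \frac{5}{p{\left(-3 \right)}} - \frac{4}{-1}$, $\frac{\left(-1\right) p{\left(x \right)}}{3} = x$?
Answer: $0$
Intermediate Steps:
$p{\left(x \right)} = - 3 x$
$G = \frac{41}{18}$ ($G = \frac{\frac{5}{\left(-3\right) \left(-3\right)} - \frac{4}{-1}}{2} = \frac{\frac{5}{9} - -4}{2} = \frac{5 \cdot \frac{1}{9} + 4}{2} = \frac{\frac{5}{9} + 4}{2} = \frac{1}{2} \cdot \frac{41}{9} = \frac{41}{18} \approx 2.2778$)
$H{\left(B,j \right)} = \frac{41}{18} - j$
$M{\left(I \right)} = 0$ ($M{\left(I \right)} = I + \frac{2 I}{-2} = I + 2 I \left(- \frac{1}{2}\right) = I - I = 0$)
$- M{\left(H{\left(1,\frac{1}{-3} \right)} \right)} = \left(-1\right) 0 = 0$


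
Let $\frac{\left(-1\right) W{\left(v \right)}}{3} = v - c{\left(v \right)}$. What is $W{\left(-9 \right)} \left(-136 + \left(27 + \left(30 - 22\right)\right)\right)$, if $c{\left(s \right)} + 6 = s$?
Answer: $1818$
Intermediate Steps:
$c{\left(s \right)} = -6 + s$
$W{\left(v \right)} = -18$ ($W{\left(v \right)} = - 3 \left(v - \left(-6 + v\right)\right) = \left(-3\right) 6 = -18$)
$W{\left(-9 \right)} \left(-136 + \left(27 + \left(30 - 22\right)\right)\right) = - 18 \left(-136 + \left(27 + \left(30 - 22\right)\right)\right) = - 18 \left(-136 + \left(27 + 8\right)\right) = - 18 \left(-136 + 35\right) = \left(-18\right) \left(-101\right) = 1818$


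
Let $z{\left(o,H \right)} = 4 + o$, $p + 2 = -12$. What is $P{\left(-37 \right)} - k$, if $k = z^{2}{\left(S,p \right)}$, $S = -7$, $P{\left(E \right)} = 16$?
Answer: $7$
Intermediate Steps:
$p = -14$ ($p = -2 - 12 = -14$)
$k = 9$ ($k = \left(4 - 7\right)^{2} = \left(-3\right)^{2} = 9$)
$P{\left(-37 \right)} - k = 16 - 9 = 7$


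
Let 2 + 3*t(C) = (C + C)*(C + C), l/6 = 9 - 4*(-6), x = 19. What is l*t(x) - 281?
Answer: 94891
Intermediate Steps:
l = 198 (l = 6*(9 - 4*(-6)) = 6*(9 + 24) = 6*33 = 198)
t(C) = -2/3 + 4*C**2/3 (t(C) = -2/3 + ((C + C)*(C + C))/3 = -2/3 + ((2*C)*(2*C))/3 = -2/3 + (4*C**2)/3 = -2/3 + 4*C**2/3)
l*t(x) - 281 = 198*(-2/3 + (4/3)*19**2) - 281 = 198*(-2/3 + (4/3)*361) - 281 = 198*(-2/3 + 1444/3) - 281 = 198*(1442/3) - 281 = 95172 - 281 = 94891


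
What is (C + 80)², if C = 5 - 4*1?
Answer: 6561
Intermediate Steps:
C = 1 (C = 5 - 4 = 1)
(C + 80)² = (1 + 80)² = 81² = 6561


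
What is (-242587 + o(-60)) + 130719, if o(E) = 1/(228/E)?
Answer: -2125497/19 ≈ -1.1187e+5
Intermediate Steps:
o(E) = E/228
(-242587 + o(-60)) + 130719 = (-242587 + (1/228)*(-60)) + 130719 = (-242587 - 5/19) + 130719 = -4609158/19 + 130719 = -2125497/19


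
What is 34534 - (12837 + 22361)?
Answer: -664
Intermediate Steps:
34534 - (12837 + 22361) = 34534 - 1*35198 = 34534 - 35198 = -664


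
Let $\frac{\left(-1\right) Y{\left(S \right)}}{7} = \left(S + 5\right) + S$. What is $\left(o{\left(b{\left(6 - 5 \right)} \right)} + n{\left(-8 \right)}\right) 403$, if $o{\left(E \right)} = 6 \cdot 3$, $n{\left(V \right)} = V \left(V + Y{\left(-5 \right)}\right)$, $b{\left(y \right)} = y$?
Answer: $-79794$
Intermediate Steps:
$Y{\left(S \right)} = -35 - 14 S$ ($Y{\left(S \right)} = - 7 \left(\left(S + 5\right) + S\right) = - 7 \left(\left(5 + S\right) + S\right) = - 7 \left(5 + 2 S\right) = -35 - 14 S$)
$n{\left(V \right)} = V \left(35 + V\right)$ ($n{\left(V \right)} = V \left(V - -35\right) = V \left(V + \left(-35 + 70\right)\right) = V \left(V + 35\right) = V \left(35 + V\right)$)
$o{\left(E \right)} = 18$
$\left(o{\left(b{\left(6 - 5 \right)} \right)} + n{\left(-8 \right)}\right) 403 = \left(18 - 8 \left(35 - 8\right)\right) 403 = \left(18 - 216\right) 403 = \left(-198\right) 403 = -79794$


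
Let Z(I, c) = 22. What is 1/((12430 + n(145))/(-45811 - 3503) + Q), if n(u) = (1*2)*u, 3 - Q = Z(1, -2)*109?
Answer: -8219/19686625 ≈ -0.00041749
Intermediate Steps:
Q = -2395 (Q = 3 - 22*109 = 3 - 1*2398 = 3 - 2398 = -2395)
n(u) = 2*u
1/((12430 + n(145))/(-45811 - 3503) + Q) = 1/((12430 + 2*145)/(-45811 - 3503) - 2395) = 1/((12430 + 290)/(-49314) - 2395) = 1/(12720*(-1/49314) - 2395) = 1/(-2120/8219 - 2395) = 1/(-19686625/8219) = -8219/19686625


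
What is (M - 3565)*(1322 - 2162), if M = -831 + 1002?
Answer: 2850960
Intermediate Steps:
M = 171
(M - 3565)*(1322 - 2162) = (171 - 3565)*(1322 - 2162) = -3394*(-840) = 2850960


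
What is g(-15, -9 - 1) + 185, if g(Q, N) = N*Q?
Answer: 335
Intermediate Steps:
g(-15, -9 - 1) + 185 = (-9 - 1)*(-15) + 185 = -10*(-15) + 185 = 150 + 185 = 335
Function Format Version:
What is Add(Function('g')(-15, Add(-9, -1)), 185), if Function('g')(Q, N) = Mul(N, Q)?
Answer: 335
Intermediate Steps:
Add(Function('g')(-15, Add(-9, -1)), 185) = Add(Mul(Add(-9, -1), -15), 185) = Add(Mul(-10, -15), 185) = Add(150, 185) = 335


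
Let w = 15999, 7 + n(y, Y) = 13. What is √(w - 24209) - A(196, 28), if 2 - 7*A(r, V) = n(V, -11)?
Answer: 4/7 + I*√8210 ≈ 0.57143 + 90.609*I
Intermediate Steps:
n(y, Y) = 6 (n(y, Y) = -7 + 13 = 6)
A(r, V) = -4/7 (A(r, V) = 2/7 - ⅐*6 = 2/7 - 6/7 = -4/7)
√(w - 24209) - A(196, 28) = √(15999 - 24209) - 1*(-4/7) = √(-8210) + 4/7 = I*√8210 + 4/7 = 4/7 + I*√8210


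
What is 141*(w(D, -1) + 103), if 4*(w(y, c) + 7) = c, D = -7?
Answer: 54003/4 ≈ 13501.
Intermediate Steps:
w(y, c) = -7 + c/4
141*(w(D, -1) + 103) = 141*((-7 + (1/4)*(-1)) + 103) = 141*((-7 - 1/4) + 103) = 141*(-29/4 + 103) = 141*(383/4) = 54003/4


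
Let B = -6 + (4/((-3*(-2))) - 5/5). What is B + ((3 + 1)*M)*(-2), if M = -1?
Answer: 5/3 ≈ 1.6667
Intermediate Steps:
B = -19/3 (B = -6 + (4/6 - 5*1/5) = -6 + (4*(1/6) - 1) = -6 + (2/3 - 1) = -6 - 1/3 = -19/3 ≈ -6.3333)
B + ((3 + 1)*M)*(-2) = -19/3 + ((3 + 1)*(-1))*(-2) = -19/3 + (4*(-1))*(-2) = -19/3 - 4*(-2) = -19/3 + 8 = 5/3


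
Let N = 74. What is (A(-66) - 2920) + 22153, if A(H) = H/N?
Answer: 711588/37 ≈ 19232.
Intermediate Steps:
A(H) = H/74
(A(-66) - 2920) + 22153 = ((1/74)*(-66) - 2920) + 22153 = (-33/37 - 2920) + 22153 = -108073/37 + 22153 = 711588/37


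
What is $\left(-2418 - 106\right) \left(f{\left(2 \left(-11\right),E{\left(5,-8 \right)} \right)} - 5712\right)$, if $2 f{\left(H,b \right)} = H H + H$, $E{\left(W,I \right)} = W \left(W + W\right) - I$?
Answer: $13834044$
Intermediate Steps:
$E{\left(W,I \right)} = - I + 2 W^{2}$ ($E{\left(W,I \right)} = W 2 W - I = 2 W^{2} - I = - I + 2 W^{2}$)
$f{\left(H,b \right)} = \frac{H}{2} + \frac{H^{2}}{2}$ ($f{\left(H,b \right)} = \frac{H H + H}{2} = \frac{H^{2} + H}{2} = \frac{H + H^{2}}{2} = \frac{H}{2} + \frac{H^{2}}{2}$)
$\left(-2418 - 106\right) \left(f{\left(2 \left(-11\right),E{\left(5,-8 \right)} \right)} - 5712\right) = \left(-2418 - 106\right) \left(\frac{2 \left(-11\right) \left(1 + 2 \left(-11\right)\right)}{2} - 5712\right) = - 2524 \left(\frac{1}{2} \left(-22\right) \left(1 - 22\right) - 5712\right) = - 2524 \left(\frac{1}{2} \left(-22\right) \left(-21\right) - 5712\right) = - 2524 \left(231 - 5712\right) = \left(-2524\right) \left(-5481\right) = 13834044$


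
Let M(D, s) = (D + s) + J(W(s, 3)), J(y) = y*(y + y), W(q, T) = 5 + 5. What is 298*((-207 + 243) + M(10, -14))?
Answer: 69136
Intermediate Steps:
W(q, T) = 10
J(y) = 2*y² (J(y) = y*(2*y) = 2*y²)
M(D, s) = 200 + D + s (M(D, s) = (D + s) + 2*10² = (D + s) + 2*100 = (D + s) + 200 = 200 + D + s)
298*((-207 + 243) + M(10, -14)) = 298*((-207 + 243) + (200 + 10 - 14)) = 298*(36 + 196) = 298*232 = 69136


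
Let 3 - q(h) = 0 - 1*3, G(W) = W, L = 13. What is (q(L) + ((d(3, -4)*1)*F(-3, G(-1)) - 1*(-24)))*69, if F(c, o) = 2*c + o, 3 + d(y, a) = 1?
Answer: 3036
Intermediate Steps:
d(y, a) = -2 (d(y, a) = -3 + 1 = -2)
q(h) = 6 (q(h) = 3 - (0 - 1*3) = 3 - (0 - 3) = 3 - 1*(-3) = 3 + 3 = 6)
F(c, o) = o + 2*c
(q(L) + ((d(3, -4)*1)*F(-3, G(-1)) - 1*(-24)))*69 = (6 + ((-2*1)*(-1 + 2*(-3)) - 1*(-24)))*69 = (6 + (-2*(-1 - 6) + 24))*69 = (6 + (-2*(-7) + 24))*69 = (6 + (14 + 24))*69 = (6 + 38)*69 = 44*69 = 3036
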